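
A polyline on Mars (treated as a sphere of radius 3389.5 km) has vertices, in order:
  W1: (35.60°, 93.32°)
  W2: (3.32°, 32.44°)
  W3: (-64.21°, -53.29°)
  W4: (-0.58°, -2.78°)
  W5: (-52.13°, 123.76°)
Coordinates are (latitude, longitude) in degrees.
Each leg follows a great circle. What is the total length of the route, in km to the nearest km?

Leg W1→W2: central angle 1.1277 rad, distance 3822.4 km.
Leg W2→W3: central angle 1.5906 rad, distance 5391.3 km.
Leg W3→W4: central angle 1.2810 rad, distance 4341.9 km.
Leg W4→W5: central angle 1.9364 rad, distance 6563.3 km.
Total: 3822.4 + 5391.3 + 4341.9 + 6563.3 ≈ 20119 km.

20119 km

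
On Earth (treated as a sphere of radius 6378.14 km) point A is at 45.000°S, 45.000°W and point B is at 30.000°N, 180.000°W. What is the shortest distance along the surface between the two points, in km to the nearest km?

In radians: φ₁ = -0.7854, φ₂ = 0.5236, Δλ = -135.000° = -2.3562 rad.
cos c = sin φ₁ sin φ₂ + cos φ₁ cos φ₂ cos Δλ = (-0.7071)(0.5000) + (0.7071)(0.8660)(-0.7071) = -0.78657,
so c = arccos(-0.78657) = 2.47602 rad.
Distance = R·c = 6378.14 × 2.4760 ≈ 15792 km.

15792 km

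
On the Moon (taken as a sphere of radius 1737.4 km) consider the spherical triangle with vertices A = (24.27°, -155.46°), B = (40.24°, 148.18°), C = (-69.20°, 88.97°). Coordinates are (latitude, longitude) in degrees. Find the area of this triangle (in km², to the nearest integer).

Side lengths (central angles): a = 2.0546, b = 2.1223, c = 0.8619 rad; semiperimeter s = 2.5194.
By l'Huilier's theorem, tan(E/4) = √[tan(s/2) tan((s−a)/2) tan((s−b)/2) tan((s−c)/2)], giving spherical excess E = 1.5285 rad.
Area = E·R² = 1.5285 × (1737.4)² ≈ 4613907 km².

4613907 km²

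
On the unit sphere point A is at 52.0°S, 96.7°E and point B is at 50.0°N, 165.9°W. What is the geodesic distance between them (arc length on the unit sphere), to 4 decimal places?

2.2845

With latitudes φ₁ = -52.000°, φ₂ = 50.000° and longitude difference Δλ = 97.400°:
cos c = sin φ₁ sin φ₂ + cos φ₁ cos φ₂ cos Δλ = (-0.7880)(0.7660) + (0.6157)(0.6428)(-0.1288) = -0.65462,
so c = arccos(-0.65462) = 2.28448 rad.
On the unit sphere the arc length equals the central angle: 2.2845.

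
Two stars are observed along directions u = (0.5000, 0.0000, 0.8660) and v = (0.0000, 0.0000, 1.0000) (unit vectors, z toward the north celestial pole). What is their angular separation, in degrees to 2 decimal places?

30.00°

u·v = 0.8660; |u| = 1.0000, |v| = 1.0000.
cos θ = (u·v)/(|u||v|) = 0.8660, so θ = 30.00°.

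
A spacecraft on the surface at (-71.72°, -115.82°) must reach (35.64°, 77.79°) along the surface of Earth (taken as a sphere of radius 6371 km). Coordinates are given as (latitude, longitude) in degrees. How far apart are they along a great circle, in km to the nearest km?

Let φ₁ = -1.2518 rad, φ₂ = 0.6220 rad, and Δλ = -2.9041 rad.
cos c = sin φ₁ sin φ₂ + cos φ₁ cos φ₂ cos Δλ = (-0.9495)(0.5827) + (0.3137)(0.8127)(-0.9719) = -0.80104,
so c = arccos(-0.80104) = 2.49982 rad.
Distance = R·c = 6371 × 2.4998 ≈ 15926 km.

15926 km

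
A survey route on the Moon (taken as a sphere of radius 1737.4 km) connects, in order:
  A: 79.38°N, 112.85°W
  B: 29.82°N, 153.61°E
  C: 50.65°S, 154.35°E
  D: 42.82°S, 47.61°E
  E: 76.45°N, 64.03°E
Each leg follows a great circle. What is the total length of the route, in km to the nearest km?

Leg A→B: central angle 1.0714 rad, distance 1861.5 km.
Leg B→C: central angle 1.4045 rad, distance 2440.2 km.
Leg C→D: central angle 1.1684 rad, distance 2029.9 km.
Leg D→E: central angle 2.0897 rad, distance 3630.7 km.
Total: 1861.5 + 2440.2 + 2029.9 + 3630.7 ≈ 9962 km.

9962 km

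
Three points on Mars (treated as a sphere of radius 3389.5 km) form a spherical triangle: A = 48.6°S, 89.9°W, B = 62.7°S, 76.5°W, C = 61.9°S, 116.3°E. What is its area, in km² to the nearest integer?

Side lengths (central angles): a = 0.9604, b = 1.1786, c = 0.2780 rad; semiperimeter s = 1.2085.
By l'Huilier's theorem, tan(E/4) = √[tan(s/2) tan((s−a)/2) tan((s−b)/2) tan((s−c)/2)], giving spherical excess E = 0.1016 rad.
Area = E·R² = 0.1016 × (3389.5)² ≈ 1167230 km².

1167230 km²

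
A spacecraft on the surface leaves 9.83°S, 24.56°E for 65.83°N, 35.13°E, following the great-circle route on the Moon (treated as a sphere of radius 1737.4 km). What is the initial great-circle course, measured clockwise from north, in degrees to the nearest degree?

With φ₁ = -0.1716, φ₂ = 1.1490, Δλ = 0.1845 rad, the forward-azimuth formula gives
θ = atan2( sin Δλ cos φ₂ , cos φ₁ sin φ₂ − sin φ₁ cos φ₂ cos Δλ ) = atan2(0.0751, 0.9677) = 4.44°.
So the initial bearing is 4°.

4°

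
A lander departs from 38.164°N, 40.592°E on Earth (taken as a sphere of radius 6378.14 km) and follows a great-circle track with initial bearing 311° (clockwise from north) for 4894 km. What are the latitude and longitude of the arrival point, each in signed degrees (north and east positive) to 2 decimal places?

53.40°, -20.90°

Angular distance δ = d/R = 4894/6378.14 = 0.76731 rad; initial bearing θ = 5.4280 rad.
sin φ₂ = sin φ₁ cos δ + cos φ₁ sin δ cos θ = (0.6179)(0.7198) + (0.7862)(0.6942)(0.6561) = 0.8028, so φ₂ = 53.40°.
Δλ = atan2(sin θ sin δ cos φ₁, cos δ − sin φ₁ sin φ₂) = atan2(-0.4119, 0.2237) = -61.497°.
λ₂ = 40.592° − 61.497° = -20.90°.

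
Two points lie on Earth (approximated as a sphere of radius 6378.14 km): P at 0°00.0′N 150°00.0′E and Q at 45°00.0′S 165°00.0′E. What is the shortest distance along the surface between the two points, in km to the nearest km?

5223 km

In radians: φ₁ = 0.0000, φ₂ = -0.7854, Δλ = 15.000° = 0.2618 rad.
cos c = sin φ₁ sin φ₂ + cos φ₁ cos φ₂ cos Δλ = (0.0000)(-0.7071) + (1.0000)(0.7071)(0.9659) = 0.68301,
so c = arccos(0.68301) = 0.81892 rad.
Distance = R·c = 6378.14 × 0.8189 ≈ 5223 km.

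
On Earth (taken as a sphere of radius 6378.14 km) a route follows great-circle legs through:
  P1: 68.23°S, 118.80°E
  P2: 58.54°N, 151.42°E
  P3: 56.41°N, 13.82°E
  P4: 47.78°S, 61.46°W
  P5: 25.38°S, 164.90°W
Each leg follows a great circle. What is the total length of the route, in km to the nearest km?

43471 km

Leg P1→P2: central angle 2.2512 rad, distance 14358.7 km.
Leg P2→P3: central angle 1.0503 rad, distance 6698.7 km.
Leg P3→P4: central angle 2.1205 rad, distance 13524.9 km.
Leg P4→P5: central angle 1.3936 rad, distance 8888.3 km.
Total: 14358.7 + 6698.7 + 13524.9 + 8888.3 ≈ 43471 km.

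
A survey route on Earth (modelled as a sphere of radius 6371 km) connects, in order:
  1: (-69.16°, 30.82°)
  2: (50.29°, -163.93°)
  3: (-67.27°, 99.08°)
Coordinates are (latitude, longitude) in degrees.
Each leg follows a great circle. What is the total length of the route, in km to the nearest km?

33085 km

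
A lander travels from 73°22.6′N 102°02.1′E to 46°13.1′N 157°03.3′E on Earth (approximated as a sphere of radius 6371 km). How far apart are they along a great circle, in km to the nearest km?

4043 km

In radians: φ₁ = 1.2807, φ₂ = 0.8067, Δλ = 55.020° = 0.9603 rad.
cos c = sin φ₁ sin φ₂ + cos φ₁ cos φ₂ cos Δλ = (0.9582)(0.7220) + (0.2861)(0.6919)(0.5733) = 0.80529,
so c = arccos(0.80529) = 0.63464 rad.
Distance = R·c = 6371 × 0.6346 ≈ 4043 km.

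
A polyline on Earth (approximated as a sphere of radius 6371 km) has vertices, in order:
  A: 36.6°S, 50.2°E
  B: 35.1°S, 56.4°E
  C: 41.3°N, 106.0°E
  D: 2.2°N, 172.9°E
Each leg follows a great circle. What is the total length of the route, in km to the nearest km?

Leg A→B: central angle 0.0915 rad, distance 583.0 km.
Leg B→C: central angle 1.5519 rad, distance 9887.4 km.
Leg C→D: central angle 1.2452 rad, distance 7933.2 km.
Total: 583.0 + 9887.4 + 7933.2 ≈ 18404 km.

18404 km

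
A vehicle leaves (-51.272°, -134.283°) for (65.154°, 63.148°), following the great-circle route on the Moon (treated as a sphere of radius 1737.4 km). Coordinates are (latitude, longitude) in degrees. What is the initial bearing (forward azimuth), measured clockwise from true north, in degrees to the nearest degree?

With φ₁ = -0.8949, φ₂ = 1.1372, Δλ = -2.8374 rad, the forward-azimuth formula gives
θ = atan2( sin Δλ cos φ₂ , cos φ₁ sin φ₂ − sin φ₁ cos φ₂ cos Δλ ) = atan2(-0.1259, 0.2550) = -26.27°.
Adding 360° brings this into [0°, 360°): 334°.

334°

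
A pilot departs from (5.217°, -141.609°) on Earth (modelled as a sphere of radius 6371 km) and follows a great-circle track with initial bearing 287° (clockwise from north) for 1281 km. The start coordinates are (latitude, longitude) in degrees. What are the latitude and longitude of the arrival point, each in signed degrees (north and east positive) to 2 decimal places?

Angular distance δ = d/R = 1281/6371 = 0.20107 rad; initial bearing θ = 5.0091 rad.
sin φ₂ = sin φ₁ cos δ + cos φ₁ sin δ cos θ = (0.0909)(0.9799) + (0.9959)(0.1997)(0.2924) = 0.1472, so φ₂ = 8.47°.
Δλ = atan2(sin θ sin δ cos φ₁, cos δ − sin φ₁ sin φ₂) = atan2(-0.1902, 0.9665) = -11.133°.
λ₂ = -141.609° − 11.133° = -152.74°.

8.47°, -152.74°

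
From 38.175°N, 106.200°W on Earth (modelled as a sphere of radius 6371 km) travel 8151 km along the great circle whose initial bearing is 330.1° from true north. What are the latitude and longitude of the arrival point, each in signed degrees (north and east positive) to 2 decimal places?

56.13°, 132.76°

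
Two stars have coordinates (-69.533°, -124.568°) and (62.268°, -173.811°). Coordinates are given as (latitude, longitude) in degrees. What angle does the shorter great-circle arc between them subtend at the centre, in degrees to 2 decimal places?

136.31°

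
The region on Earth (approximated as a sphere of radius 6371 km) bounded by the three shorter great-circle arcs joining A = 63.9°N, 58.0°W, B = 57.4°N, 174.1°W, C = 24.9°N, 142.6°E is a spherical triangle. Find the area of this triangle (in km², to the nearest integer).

9297738 km²

Side lengths (central angles): a = 0.7808, b = 1.5662, c = 0.8602 rad; semiperimeter s = 1.6036.
By l'Huilier's theorem, tan(E/4) = √[tan(s/2) tan((s−a)/2) tan((s−b)/2) tan((s−c)/2)], giving spherical excess E = 0.2291 rad.
Area = E·R² = 0.2291 × (6371)² ≈ 9297738 km².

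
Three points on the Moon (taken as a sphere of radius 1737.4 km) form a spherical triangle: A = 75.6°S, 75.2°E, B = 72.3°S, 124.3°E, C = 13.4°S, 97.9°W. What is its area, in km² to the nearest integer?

716052 km²

Side lengths (central angles): a = 1.5691, b = 1.5865, c = 0.2362 rad; semiperimeter s = 1.6959.
By l'Huilier's theorem, tan(E/4) = √[tan(s/2) tan((s−a)/2) tan((s−b)/2) tan((s−c)/2)], giving spherical excess E = 0.2372 rad.
Area = E·R² = 0.2372 × (1737.4)² ≈ 716052 km².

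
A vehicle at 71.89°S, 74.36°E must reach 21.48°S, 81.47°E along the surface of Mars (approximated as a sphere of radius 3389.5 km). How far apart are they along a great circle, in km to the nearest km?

2992 km

With latitudes φ₁ = -71.890°, φ₂ = -21.480° and longitude difference Δλ = 7.110°:
cos c = sin φ₁ sin φ₂ + cos φ₁ cos φ₂ cos Δλ = (-0.9505)(-0.3662) + (0.3108)(0.9305)(0.9923) = 0.63507,
so c = arccos(0.63507) = 0.88270 rad.
Distance = R·c = 3389.5 × 0.8827 ≈ 2992 km.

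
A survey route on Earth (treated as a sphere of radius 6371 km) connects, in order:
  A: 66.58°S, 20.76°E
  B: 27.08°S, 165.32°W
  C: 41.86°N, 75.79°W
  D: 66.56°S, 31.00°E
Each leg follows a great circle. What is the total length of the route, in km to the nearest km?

36454 km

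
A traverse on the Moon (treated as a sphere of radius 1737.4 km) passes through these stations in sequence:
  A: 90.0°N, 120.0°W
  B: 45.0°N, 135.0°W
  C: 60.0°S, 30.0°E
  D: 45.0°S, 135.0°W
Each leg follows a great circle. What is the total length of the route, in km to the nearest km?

8546 km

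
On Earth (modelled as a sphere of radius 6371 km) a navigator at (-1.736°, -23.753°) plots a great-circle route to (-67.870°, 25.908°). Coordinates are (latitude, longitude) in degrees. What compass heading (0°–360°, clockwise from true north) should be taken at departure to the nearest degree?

With φ₁ = -0.0303, φ₂ = -1.1846, Δλ = 0.8667 rad, the forward-azimuth formula gives
θ = atan2( sin Δλ cos φ₂ , cos φ₁ sin φ₂ − sin φ₁ cos φ₂ cos Δλ ) = atan2(0.2871, -0.9185) = 162.64°.
So the initial bearing is 163°.

163°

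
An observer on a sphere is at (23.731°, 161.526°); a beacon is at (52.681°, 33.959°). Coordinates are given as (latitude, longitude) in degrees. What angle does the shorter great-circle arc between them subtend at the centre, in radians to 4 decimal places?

1.5891 rad

With latitudes φ₁ = 23.731°, φ₂ = 52.681° and longitude difference Δλ = -127.567°:
Haversine: a = sin²(Δφ/2) + cos φ₁ cos φ₂ sin²(Δλ/2) = 0.0625 + (0.9154)(0.6063)(0.8048) = 0.50916.
Central angle c = 2·arcsin(√a) = 1.58912 rad.
So the angular separation is 1.5891 rad.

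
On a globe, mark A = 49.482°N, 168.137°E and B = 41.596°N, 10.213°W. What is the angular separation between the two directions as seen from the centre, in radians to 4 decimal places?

1.5518 rad

With latitudes φ₁ = 49.482°, φ₂ = 41.596° and longitude difference Δλ = -178.350°:
cos c = sin φ₁ sin φ₂ + cos φ₁ cos φ₂ cos Δλ = (0.7602)(0.6639) + (0.6497)(0.7478)(-0.9996) = 0.01901,
so c = arccos(0.01901) = 1.55178 rad.
So the angular separation is 1.5518 rad.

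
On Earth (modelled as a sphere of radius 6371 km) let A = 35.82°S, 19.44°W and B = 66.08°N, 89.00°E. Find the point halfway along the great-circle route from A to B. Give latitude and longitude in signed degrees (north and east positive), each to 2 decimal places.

22.77°, 9.96°

The central angle between A and B is δ = 2.2640 rad.
With f = 0.5, the slerp weights are sin((1−f)δ)/sin δ = 1.1768 and sin(fδ)/sin δ = 1.1768.
Weighted sum of the unit vectors: (1.1768)·(0.7646,-0.2699,-0.5852) + (1.1768)·(0.0071,0.4054,0.9141) = (0.9082, 0.1595, 0.3870).
Converting back: φ = atan2(z, √(x²+y²)) = 22.77°, λ = atan2(y, x) = 9.96°.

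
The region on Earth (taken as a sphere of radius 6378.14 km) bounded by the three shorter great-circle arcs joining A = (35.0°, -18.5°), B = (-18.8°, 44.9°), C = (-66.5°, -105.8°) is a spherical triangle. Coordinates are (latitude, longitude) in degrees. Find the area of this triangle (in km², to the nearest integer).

76508747 km²

Side lengths (central angles): a = 1.6045, b = 2.1067, c = 1.4077 rad; semiperimeter s = 2.5594.
By l'Huilier's theorem, tan(E/4) = √[tan(s/2) tan((s−a)/2) tan((s−b)/2) tan((s−c)/2)], giving spherical excess E = 1.8807 rad.
Area = E·R² = 1.8807 × (6378.14)² ≈ 76508747 km².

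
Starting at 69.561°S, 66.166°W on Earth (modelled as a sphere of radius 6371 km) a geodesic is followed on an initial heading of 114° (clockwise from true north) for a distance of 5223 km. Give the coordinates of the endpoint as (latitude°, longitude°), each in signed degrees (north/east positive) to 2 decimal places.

-48.01°, 27.29°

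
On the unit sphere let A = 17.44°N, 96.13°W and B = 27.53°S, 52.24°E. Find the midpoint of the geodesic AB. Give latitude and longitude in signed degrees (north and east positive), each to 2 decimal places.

-17.81°, -29.30°

The central angle between A and B is δ = 2.6038 rad.
With f = 0.5, the slerp weights are sin((1−f)δ)/sin δ = 1.8822 and sin(fδ)/sin δ = 1.8822.
Weighted sum of the unit vectors: (1.8822)·(-0.1019,-0.9486,0.2997) + (1.8822)·(0.5430,0.7011,-0.4622) = (0.8303, -0.4659, -0.3059).
Converting back: φ = atan2(z, √(x²+y²)) = -17.81°, λ = atan2(y, x) = -29.30°.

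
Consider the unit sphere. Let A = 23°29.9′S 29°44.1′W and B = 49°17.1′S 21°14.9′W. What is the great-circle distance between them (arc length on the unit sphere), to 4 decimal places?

With latitudes φ₁ = -23.498°, φ₂ = -49.285° and longitude difference Δλ = 8.487°:
cos c = sin φ₁ sin φ₂ + cos φ₁ cos φ₂ cos Δλ = (-0.3987)(-0.7580) + (0.9171)(0.6523)(0.9891) = 0.89387,
so c = arccos(0.89387) = 0.46489 rad.
On the unit sphere the arc length equals the central angle: 0.4649.

0.4649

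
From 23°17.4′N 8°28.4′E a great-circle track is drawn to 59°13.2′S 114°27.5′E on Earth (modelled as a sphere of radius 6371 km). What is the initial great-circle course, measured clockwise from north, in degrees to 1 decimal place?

Δλ = 105.985° = 1.8498 rad.
y = sin Δλ · cos φ₂ = (0.9613)(0.5117) = 0.4920
x = cos φ₁ sin φ₂ − sin φ₁ cos φ₂ cos Δλ = (0.9185)(-0.8591) − (0.3954)(0.5117)(-0.2754) = -0.7334
θ = atan2(y, x) = 146.15°, so the bearing is 146.1°.

146.1°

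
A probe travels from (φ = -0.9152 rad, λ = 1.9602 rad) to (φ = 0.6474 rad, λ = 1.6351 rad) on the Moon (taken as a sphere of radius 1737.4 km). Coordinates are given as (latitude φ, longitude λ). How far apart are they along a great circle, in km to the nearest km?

With latitudes φ₁ = -52.437°, φ₂ = 37.093° and longitude difference Δλ = -18.627°:
cos c = sin φ₁ sin φ₂ + cos φ₁ cos φ₂ cos Δλ = (-0.7927)(0.6031) + (0.6096)(0.7977)(0.9476) = -0.01728,
so c = arccos(-0.01728) = 1.58807 rad.
Distance = R·c = 1737.4 × 1.5881 ≈ 2759 km.

2759 km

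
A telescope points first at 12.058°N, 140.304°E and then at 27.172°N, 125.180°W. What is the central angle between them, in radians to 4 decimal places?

1.5439 rad

Let φ₁ = 0.2105 rad, φ₂ = 0.4742 rad, and Δλ = 1.6496 rad.
cos c = sin φ₁ sin φ₂ + cos φ₁ cos φ₂ cos Δλ = (0.2089)(0.4567) + (0.9779)(0.8896)(-0.0787) = 0.02690,
so c = arccos(0.02690) = 1.54390 rad.
So the angular separation is 1.5439 rad.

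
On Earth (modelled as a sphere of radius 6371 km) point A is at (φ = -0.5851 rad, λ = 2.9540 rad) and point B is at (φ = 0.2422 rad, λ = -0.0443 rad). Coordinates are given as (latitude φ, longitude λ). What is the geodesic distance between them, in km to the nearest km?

17678 km

Let φ₁ = -0.5851 rad, φ₂ = 0.2422 rad, and Δλ = -2.9983 rad.
cos c = sin φ₁ sin φ₂ + cos φ₁ cos φ₂ cos Δλ = (-0.5523)(0.2398) + (0.8337)(0.9708)(-0.9898) = -0.93349,
so c = arccos(-0.93349) = 2.77482 rad.
Distance = R·c = 6371 × 2.7748 ≈ 17678 km.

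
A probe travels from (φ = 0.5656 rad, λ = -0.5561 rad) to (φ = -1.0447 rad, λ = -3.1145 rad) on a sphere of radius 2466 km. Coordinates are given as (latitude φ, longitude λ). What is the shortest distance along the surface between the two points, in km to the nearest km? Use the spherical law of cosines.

6233 km

Let φ₁ = 0.5656 rad, φ₂ = -1.0447 rad, and Δλ = -2.5584 rad.
cos c = sin φ₁ sin φ₂ + cos φ₁ cos φ₂ cos Δλ = (0.5359)(-0.8648) + (0.8443)(0.5022)(-0.8347) = -0.81733,
so c = arccos(-0.81733) = 2.52756 rad.
Distance = R·c = 2466 × 2.5276 ≈ 6233 km.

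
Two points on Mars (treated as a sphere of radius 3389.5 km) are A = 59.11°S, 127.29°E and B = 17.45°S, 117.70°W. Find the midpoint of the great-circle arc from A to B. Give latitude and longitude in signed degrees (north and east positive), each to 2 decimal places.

-53.04°, -149.97°

The central angle between A and B is δ = 1.5205 rad.
With f = 0.5, the slerp weights are sin((1−f)δ)/sin δ = 0.6900 and sin(fδ)/sin δ = 0.6900.
Weighted sum of the unit vectors: (0.6900)·(-0.3110,0.4084,-0.8582) + (0.6900)·(-0.4434,-0.8446,-0.2999) = (-0.5206, -0.3010, -0.7990).
Converting back: φ = atan2(z, √(x²+y²)) = -53.04°, λ = atan2(y, x) = -149.97°.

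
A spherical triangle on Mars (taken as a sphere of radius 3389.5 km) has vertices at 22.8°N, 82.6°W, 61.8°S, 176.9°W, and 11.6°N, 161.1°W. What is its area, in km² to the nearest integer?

Side lengths (central angles): a = 1.2993, b = 1.3099, c = 1.9543 rad; semiperimeter s = 2.2817.
By l'Huilier's theorem, tan(E/4) = √[tan(s/2) tan((s−a)/2) tan((s−b)/2) tan((s−c)/2)], giving spherical excess E = 1.2354 rad.
Area = E·R² = 1.2354 × (3389.5)² ≈ 14192695 km².

14192695 km²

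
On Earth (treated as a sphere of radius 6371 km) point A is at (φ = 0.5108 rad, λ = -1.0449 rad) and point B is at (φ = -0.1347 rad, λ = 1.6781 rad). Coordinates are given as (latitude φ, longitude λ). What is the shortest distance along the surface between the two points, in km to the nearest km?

16547 km

With latitudes φ₁ = 29.267°, φ₂ = -7.718° and longitude difference Δλ = 156.016°:
cos c = sin φ₁ sin φ₂ + cos φ₁ cos φ₂ cos Δλ = (0.4889)(-0.1343) + (0.8724)(0.9909)(-0.9137) = -0.85547,
so c = arccos(-0.85547) = 2.59725 rad.
Distance = R·c = 6371 × 2.5973 ≈ 16547 km.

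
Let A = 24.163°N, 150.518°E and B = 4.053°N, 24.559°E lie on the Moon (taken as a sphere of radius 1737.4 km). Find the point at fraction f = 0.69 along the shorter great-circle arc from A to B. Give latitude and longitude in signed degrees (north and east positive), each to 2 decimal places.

Central angle δ = 2.1007 rad. Interpolating on the sphere with fraction f = 0.69:
P = [sin((1−f)δ)·A + sin(fδ)·B] / sin δ = 0.7025·A + 1.1505·B in Cartesian coordinates,
giving P = (0.4858, 0.7924, 0.3689), i.e. latitude 21.65°, longitude 58.49°.

21.65°, 58.49°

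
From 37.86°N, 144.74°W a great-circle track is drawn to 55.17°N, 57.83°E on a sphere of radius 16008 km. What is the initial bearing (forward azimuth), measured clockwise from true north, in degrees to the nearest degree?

347°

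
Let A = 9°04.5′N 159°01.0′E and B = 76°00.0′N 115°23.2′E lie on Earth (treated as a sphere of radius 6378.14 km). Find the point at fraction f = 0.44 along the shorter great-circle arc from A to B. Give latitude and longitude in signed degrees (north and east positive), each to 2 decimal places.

Central angle δ = 1.2388 rad. Interpolating on the sphere with fraction f = 0.44:
P = [sin((1−f)δ)·A + sin(fδ)·B] / sin δ = 0.6763·A + 0.5484·B in Cartesian coordinates,
giving P = (-0.6805, 0.3590, 0.6388), i.e. latitude 39.70°, longitude 152.18°.

39.70°, 152.18°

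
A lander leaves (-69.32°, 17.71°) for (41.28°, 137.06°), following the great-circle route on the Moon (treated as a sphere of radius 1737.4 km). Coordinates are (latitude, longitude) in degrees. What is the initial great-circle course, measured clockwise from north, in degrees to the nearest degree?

100°

With φ₁ = -1.2099, φ₂ = 0.7205, Δλ = 2.0831 rad, the forward-azimuth formula gives
θ = atan2( sin Δλ cos φ₂ , cos φ₁ sin φ₂ − sin φ₁ cos φ₂ cos Δλ ) = atan2(0.6550, -0.1116) = 99.67°.
So the initial bearing is 100°.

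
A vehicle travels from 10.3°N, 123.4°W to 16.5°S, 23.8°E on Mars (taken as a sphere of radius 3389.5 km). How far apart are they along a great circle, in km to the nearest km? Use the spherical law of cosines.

Let φ₁ = 0.1798 rad, φ₂ = -0.2880 rad, and Δλ = 2.5691 rad.
cos c = sin φ₁ sin φ₂ + cos φ₁ cos φ₂ cos Δλ = (0.1788)(-0.2840) + (0.9839)(0.9588)(-0.8406) = -0.84375,
so c = arccos(-0.84375) = 2.57502 rad.
Distance = R·c = 3389.5 × 2.5750 ≈ 8728 km.

8728 km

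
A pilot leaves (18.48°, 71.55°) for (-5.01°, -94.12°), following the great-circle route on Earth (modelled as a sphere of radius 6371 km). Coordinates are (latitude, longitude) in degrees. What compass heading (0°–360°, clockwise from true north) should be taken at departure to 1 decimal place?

With φ₁ = 0.3225, φ₂ = -0.0874, Δλ = -2.8915 rad, the forward-azimuth formula gives
θ = atan2( sin Δλ cos φ₂ , cos φ₁ sin φ₂ − sin φ₁ cos φ₂ cos Δλ ) = atan2(-0.2466, 0.2231) = -47.86°.
Adding 360° brings this into [0°, 360°): 312.1°.

312.1°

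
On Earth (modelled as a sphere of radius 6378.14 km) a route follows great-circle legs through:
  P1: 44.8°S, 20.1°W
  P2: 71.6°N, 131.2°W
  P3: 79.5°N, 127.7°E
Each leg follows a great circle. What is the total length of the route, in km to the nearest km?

Leg P1→P2: central angle 2.4177 rad, distance 15420.5 km.
Leg P2→P3: central angle 0.3978 rad, distance 2537.3 km.
Total: 15420.5 + 2537.3 ≈ 17958 km.

17958 km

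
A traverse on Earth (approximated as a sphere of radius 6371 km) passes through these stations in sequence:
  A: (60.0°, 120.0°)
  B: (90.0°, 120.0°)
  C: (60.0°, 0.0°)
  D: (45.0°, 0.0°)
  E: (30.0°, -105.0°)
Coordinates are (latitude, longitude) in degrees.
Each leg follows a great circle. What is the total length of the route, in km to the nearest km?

17096 km

Leg A→B: central angle 0.5236 rad, distance 3335.8 km.
Leg B→C: central angle 0.5236 rad, distance 3335.8 km.
Leg C→D: central angle 0.2618 rad, distance 1667.9 km.
Leg D→E: central angle 1.3745 rad, distance 8756.8 km.
Total: 3335.8 + 3335.8 + 1667.9 + 8756.8 ≈ 17096 km.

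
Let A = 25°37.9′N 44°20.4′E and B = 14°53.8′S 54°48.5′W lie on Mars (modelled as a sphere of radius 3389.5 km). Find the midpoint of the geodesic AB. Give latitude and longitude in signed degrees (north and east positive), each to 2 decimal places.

8.24°, -7.57°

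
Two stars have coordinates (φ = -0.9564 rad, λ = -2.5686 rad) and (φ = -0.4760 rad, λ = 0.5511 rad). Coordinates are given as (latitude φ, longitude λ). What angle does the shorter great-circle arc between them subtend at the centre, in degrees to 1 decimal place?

Let φ₁ = -0.9564 rad, φ₂ = -0.4760 rad, and Δλ = 3.1197 rad.
Haversine: a = sin²(Δφ/2) + cos φ₁ cos φ₂ sin²(Δλ/2) = 0.0566 + (0.5765)(0.8888)(0.9999) = 0.56892.
Central angle c = 2·arcsin(√a) = 1.70907 rad.
So the angular separation is 97.9°.

97.9°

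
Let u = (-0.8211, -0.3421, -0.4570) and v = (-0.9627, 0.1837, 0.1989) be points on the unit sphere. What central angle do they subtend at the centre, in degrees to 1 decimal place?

u·v = 0.6367; |u| = 1.0000, |v| = 1.0000.
cos θ = (u·v)/(|u||v|) = 0.6367, so θ = 50.5°.

50.5°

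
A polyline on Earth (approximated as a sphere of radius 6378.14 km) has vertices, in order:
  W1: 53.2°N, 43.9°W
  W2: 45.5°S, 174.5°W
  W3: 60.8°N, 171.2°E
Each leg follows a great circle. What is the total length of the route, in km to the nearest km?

Leg W1→W2: central angle 2.5762 rad, distance 16431.1 km.
Leg W2→W3: central angle 1.8663 rad, distance 11903.8 km.
Total: 16431.1 + 11903.8 ≈ 28335 km.

28335 km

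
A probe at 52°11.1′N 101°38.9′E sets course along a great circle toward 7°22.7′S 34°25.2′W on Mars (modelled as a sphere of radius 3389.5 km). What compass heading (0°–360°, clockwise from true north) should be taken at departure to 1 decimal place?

305.2°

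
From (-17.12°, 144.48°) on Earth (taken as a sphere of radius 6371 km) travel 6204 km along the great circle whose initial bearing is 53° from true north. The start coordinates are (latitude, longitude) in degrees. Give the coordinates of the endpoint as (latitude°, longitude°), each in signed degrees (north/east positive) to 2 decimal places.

18.07°, -171.51°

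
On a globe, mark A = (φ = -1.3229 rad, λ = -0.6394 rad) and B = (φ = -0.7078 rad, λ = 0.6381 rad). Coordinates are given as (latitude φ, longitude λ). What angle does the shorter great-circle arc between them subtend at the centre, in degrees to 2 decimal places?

46.83°

With latitudes φ₁ = -75.797°, φ₂ = -40.554° and longitude difference Δλ = 73.195°:
Haversine: a = sin²(Δφ/2) + cos φ₁ cos φ₂ sin²(Δλ/2) = 0.0916 + (0.2454)(0.7598)(0.3554) = 0.15791.
Central angle c = 2·arcsin(√a) = 0.81731 rad.
So the angular separation is 46.83°.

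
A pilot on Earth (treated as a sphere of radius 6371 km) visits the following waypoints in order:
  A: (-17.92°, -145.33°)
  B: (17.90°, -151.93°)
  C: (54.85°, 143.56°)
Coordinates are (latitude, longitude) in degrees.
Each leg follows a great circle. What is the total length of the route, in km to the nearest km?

Leg A→B: central angle 0.6354 rad, distance 4047.9 km.
Leg B→C: central angle 1.0621 rad, distance 6766.3 km.
Total: 4047.9 + 6766.3 ≈ 10814 km.

10814 km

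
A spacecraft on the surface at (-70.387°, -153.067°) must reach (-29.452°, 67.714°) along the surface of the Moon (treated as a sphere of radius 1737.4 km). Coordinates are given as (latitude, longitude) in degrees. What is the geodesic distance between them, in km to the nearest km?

Let φ₁ = -1.2285 rad, φ₂ = -0.5140 rad, and Δλ = -2.4298 rad.
cos c = sin φ₁ sin φ₂ + cos φ₁ cos φ₂ cos Δλ = (-0.9420)(-0.4917) + (0.3357)(0.8708)(-0.7572) = 0.24184,
so c = arccos(0.24184) = 1.32653 rad.
Distance = R·c = 1737.4 × 1.3265 ≈ 2305 km.

2305 km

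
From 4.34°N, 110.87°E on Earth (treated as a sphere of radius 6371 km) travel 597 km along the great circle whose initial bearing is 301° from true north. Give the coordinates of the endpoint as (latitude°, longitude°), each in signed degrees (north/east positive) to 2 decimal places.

7.09°, 106.23°

Angular distance δ = d/R = 597/6371 = 0.09371 rad; initial bearing θ = 5.2534 rad.
sin φ₂ = sin φ₁ cos δ + cos φ₁ sin δ cos θ = (0.0757)(0.9956) + (0.9971)(0.0936)(0.5150) = 0.1234, so φ₂ = 7.09°.
Δλ = atan2(sin θ sin δ cos φ₁, cos δ − sin φ₁ sin φ₂) = atan2(-0.0800, 0.9863) = -4.636°.
λ₂ = 110.870° − 4.636° = 106.23°.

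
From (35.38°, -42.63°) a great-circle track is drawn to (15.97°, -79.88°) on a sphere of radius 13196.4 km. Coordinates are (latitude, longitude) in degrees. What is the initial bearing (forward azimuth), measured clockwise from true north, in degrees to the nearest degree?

249°

Δλ = -37.250° = -0.6501 rad.
y = sin Δλ · cos φ₂ = (-0.6053)(0.9614) = -0.5819
x = cos φ₁ sin φ₂ − sin φ₁ cos φ₂ cos Δλ = (0.8153)(0.2751) − (0.5790)(0.9614)(0.7960) = -0.2188
θ = atan2(y, x) = -110.60°; adding 360° gives 249°.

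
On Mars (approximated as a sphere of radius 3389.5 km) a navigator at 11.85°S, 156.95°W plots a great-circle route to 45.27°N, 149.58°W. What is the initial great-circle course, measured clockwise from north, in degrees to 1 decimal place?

6.1°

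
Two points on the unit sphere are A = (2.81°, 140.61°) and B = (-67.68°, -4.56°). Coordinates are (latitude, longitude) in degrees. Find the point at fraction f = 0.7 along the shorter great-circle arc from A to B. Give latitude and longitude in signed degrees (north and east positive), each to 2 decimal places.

-69.79°, 99.57°

The central angle between A and B is δ = 1.9355 rad.
With f = 0.7, the slerp weights are sin((1−f)δ)/sin δ = 0.5872 and sin(fδ)/sin δ = 1.0456.
Weighted sum of the unit vectors: (0.5872)·(-0.7719,0.6338,0.0490) + (1.0456)·(0.3786,-0.0302,-0.9251) = (-0.0574, 0.3406, -0.9384).
Converting back: φ = atan2(z, √(x²+y²)) = -69.79°, λ = atan2(y, x) = 99.57°.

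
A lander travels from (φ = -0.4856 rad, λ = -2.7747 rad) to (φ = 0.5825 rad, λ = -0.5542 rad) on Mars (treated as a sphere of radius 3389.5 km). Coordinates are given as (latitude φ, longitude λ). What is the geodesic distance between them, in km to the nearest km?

7969 km

With latitudes φ₁ = -27.823°, φ₂ = 33.375° and longitude difference Δλ = 127.225°:
cos c = sin φ₁ sin φ₂ + cos φ₁ cos φ₂ cos Δλ = (-0.4667)(0.5501) + (0.8844)(0.8351)(-0.6050) = -0.70355,
so c = arccos(-0.70355) = 2.35117 rad.
Distance = R·c = 3389.5 × 2.3512 ≈ 7969 km.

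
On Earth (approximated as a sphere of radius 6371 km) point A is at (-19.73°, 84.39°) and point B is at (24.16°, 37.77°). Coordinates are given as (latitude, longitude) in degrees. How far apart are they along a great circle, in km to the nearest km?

7022 km

With latitudes φ₁ = -19.730°, φ₂ = 24.160° and longitude difference Δλ = -46.620°:
Haversine: a = sin²(Δφ/2) + cos φ₁ cos φ₂ sin²(Δλ/2) = 0.1397 + (0.9413)(0.9124)(0.1566) = 0.27414.
Central angle c = 2·arcsin(√a) = 1.10211 rad.
Distance = R·c = 6371 × 1.1021 ≈ 7022 km.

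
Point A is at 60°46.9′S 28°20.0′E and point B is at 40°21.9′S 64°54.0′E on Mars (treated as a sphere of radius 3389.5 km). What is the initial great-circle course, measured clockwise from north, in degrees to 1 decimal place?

64.4°

With φ₁ = -1.0608, φ₂ = -0.7045, Δλ = 0.6382 rad, the forward-azimuth formula gives
θ = atan2( sin Δλ cos φ₂ , cos φ₁ sin φ₂ − sin φ₁ cos φ₂ cos Δλ ) = atan2(0.4539, 0.2180) = 64.35°.
So the initial bearing is 64.4°.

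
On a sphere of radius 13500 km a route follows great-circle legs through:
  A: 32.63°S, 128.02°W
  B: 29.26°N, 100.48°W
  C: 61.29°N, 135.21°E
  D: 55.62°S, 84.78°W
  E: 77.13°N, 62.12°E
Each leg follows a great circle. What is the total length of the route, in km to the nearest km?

Leg A→B: central angle 1.1724 rad, distance 15827.8 km.
Leg B→C: central angle 1.3771 rad, distance 18591.2 km.
Leg C→D: central angle 2.7698 rad, distance 37392.2 km.
Leg D→E: central angle 2.7139 rad, distance 36638.2 km.
Total: 15827.8 + 18591.2 + 37392.2 + 36638.2 ≈ 108449 km.

108449 km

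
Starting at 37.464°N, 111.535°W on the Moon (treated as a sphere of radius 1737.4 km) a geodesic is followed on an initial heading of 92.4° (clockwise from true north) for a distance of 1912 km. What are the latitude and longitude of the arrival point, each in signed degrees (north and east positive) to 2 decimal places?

14.24°, -44.77°

Angular distance δ = d/R = 1912/1737.4 = 1.10049 rad; initial bearing θ = 1.6127 rad.
sin φ₂ = sin φ₁ cos δ + cos φ₁ sin δ cos θ = (0.6083)(0.4532) + (0.7937)(0.8914)(-0.0419) = 0.2460, so φ₂ = 14.24°.
Δλ = atan2(sin θ sin δ cos φ₁, cos δ − sin φ₁ sin φ₂) = atan2(0.7069, 0.3035) = 66.764°.
λ₂ = -111.535° + 66.764° = -44.77°.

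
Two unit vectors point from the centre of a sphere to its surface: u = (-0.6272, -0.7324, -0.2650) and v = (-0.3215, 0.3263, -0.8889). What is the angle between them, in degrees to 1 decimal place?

78.6°

u·v = 0.1982; |u| = 1.0000, |v| = 1.0000.
cos θ = (u·v)/(|u||v|) = 0.1982, so θ = 78.6°.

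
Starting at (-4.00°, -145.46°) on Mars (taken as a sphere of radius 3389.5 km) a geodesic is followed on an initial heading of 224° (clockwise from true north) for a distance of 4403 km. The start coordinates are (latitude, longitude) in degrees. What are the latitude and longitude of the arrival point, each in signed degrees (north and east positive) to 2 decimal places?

-45.23°, 142.70°

Angular distance δ = d/R = 4403/3389.5 = 1.29901 rad; initial bearing θ = 3.9095 rad.
sin φ₂ = sin φ₁ cos δ + cos φ₁ sin δ cos θ = (-0.0698)(0.2685) + (0.9976)(0.9633)(-0.7193) = -0.7100, so φ₂ = -45.23°.
Δλ = atan2(sin θ sin δ cos φ₁, cos δ − sin φ₁ sin φ₂) = atan2(-0.6675, 0.2189) = -71.842°.
λ₂ = -145.460° − 71.842° = -217.30° → 142.70° after wrapping to (−180°, 180°].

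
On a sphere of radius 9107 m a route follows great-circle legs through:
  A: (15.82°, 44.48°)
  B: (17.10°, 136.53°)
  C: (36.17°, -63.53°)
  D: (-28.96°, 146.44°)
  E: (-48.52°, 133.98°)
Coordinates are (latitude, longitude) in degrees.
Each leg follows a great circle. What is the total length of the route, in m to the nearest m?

Leg A→B: central angle 1.5235 rad, distance 13874.6 m.
Leg B→C: central angle 2.1546 rad, distance 19622.3 m.
Leg C→D: central angle 2.6852 rad, distance 24454.1 m.
Leg D→E: central angle 0.3801 rad, distance 3461.2 m.
Total: 13874.6 + 19622.3 + 24454.1 + 3461.2 ≈ 61412 m.

61412 m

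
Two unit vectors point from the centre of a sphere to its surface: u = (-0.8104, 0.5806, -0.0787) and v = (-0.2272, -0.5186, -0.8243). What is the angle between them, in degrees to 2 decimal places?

92.99°

u·v = -0.0521; |u| = 1.0000, |v| = 1.0000.
cos θ = (u·v)/(|u||v|) = -0.0521, so θ = 92.99°.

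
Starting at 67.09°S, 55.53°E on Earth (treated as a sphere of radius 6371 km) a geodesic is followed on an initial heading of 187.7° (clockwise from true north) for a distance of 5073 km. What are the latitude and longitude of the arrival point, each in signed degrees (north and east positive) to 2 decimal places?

-66.92°, -110.33°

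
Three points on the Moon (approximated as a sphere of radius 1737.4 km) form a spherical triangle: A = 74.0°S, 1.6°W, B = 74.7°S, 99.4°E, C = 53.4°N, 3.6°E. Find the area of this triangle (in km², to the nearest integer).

2458532 km²

Side lengths (central angles): a = 2.4820, b = 2.2244, c = 0.4194 rad; semiperimeter s = 2.5629.
By l'Huilier's theorem, tan(E/4) = √[tan(s/2) tan((s−a)/2) tan((s−b)/2) tan((s−c)/2)], giving spherical excess E = 0.8145 rad.
Area = E·R² = 0.8145 × (1737.4)² ≈ 2458532 km².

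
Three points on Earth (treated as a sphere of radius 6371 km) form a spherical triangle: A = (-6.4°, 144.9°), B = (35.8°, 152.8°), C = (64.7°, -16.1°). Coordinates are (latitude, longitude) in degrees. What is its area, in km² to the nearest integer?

10715614 km²

Side lengths (central angles): a = 1.3809, b = 2.0971, c = 0.7478 rad; semiperimeter s = 2.1129.
By l'Huilier's theorem, tan(E/4) = √[tan(s/2) tan((s−a)/2) tan((s−b)/2) tan((s−c)/2)], giving spherical excess E = 0.2640 rad.
Area = E·R² = 0.2640 × (6371)² ≈ 10715614 km².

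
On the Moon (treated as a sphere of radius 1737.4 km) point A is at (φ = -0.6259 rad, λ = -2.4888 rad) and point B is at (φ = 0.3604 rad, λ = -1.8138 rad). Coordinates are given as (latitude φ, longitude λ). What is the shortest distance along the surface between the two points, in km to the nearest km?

2042 km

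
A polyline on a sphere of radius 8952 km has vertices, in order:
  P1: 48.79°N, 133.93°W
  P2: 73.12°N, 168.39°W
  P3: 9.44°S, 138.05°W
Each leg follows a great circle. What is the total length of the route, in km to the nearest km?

17728 km

Leg P1→P2: central angle 0.4999 rad, distance 4475.3 km.
Leg P2→P3: central angle 1.4804 rad, distance 13252.7 km.
Total: 4475.3 + 13252.7 ≈ 17728 km.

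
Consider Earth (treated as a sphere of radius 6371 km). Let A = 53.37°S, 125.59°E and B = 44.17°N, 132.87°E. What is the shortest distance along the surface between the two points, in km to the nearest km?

With latitudes φ₁ = -53.370°, φ₂ = 44.170° and longitude difference Δλ = 7.280°:
cos c = sin φ₁ sin φ₂ + cos φ₁ cos φ₂ cos Δλ = (-0.8025)(0.6968) + (0.5966)(0.7173)(0.9919) = -0.13467,
so c = arccos(-0.13467) = 1.70587 rad.
Distance = R·c = 6371 × 1.7059 ≈ 10868 km.

10868 km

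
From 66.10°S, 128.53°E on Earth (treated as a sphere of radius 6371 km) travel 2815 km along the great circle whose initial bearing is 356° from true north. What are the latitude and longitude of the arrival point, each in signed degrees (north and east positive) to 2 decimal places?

Angular distance δ = d/R = 2815/6371 = 0.44185 rad; initial bearing θ = 6.2134 rad.
sin φ₂ = sin φ₁ cos δ + cos φ₁ sin δ cos θ = (-0.9143)(0.9040) + (0.4051)(0.4276)(0.9976) = -0.6536, so φ₂ = -40.82°.
Δλ = atan2(sin θ sin δ cos φ₁, cos δ − sin φ₁ sin φ₂) = atan2(-0.0121, 0.3064) = -2.259°.
λ₂ = 128.530° − 2.259° = 126.27°.

-40.82°, 126.27°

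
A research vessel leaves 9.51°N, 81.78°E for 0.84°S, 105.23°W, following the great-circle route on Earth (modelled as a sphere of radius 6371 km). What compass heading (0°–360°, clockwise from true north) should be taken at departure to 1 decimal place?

39.2°

With φ₁ = 0.1660, φ₂ = -0.0147, Δλ = 3.0192 rad, the forward-azimuth formula gives
θ = atan2( sin Δλ cos φ₂ , cos φ₁ sin φ₂ − sin φ₁ cos φ₂ cos Δλ ) = atan2(0.1220, 0.1495) = 39.22°.
So the initial bearing is 39.2°.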